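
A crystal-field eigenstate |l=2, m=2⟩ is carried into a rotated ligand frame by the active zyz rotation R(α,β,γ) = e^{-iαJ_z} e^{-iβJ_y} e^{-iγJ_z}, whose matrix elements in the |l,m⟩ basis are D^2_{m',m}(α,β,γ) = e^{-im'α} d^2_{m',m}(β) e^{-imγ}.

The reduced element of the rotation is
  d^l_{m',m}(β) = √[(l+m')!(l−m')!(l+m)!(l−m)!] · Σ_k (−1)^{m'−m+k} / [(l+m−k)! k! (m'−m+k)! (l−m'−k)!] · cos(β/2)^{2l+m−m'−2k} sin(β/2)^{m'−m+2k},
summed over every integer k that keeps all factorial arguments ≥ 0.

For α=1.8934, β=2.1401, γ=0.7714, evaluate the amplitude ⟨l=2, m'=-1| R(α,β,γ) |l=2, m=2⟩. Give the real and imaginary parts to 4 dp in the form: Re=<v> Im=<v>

First d^2_{-1,2}(β=2.1401), then the phase factors e^{-i(-1)α} and e^{-i(2)γ}:
With c≡cos(β/2)=0.480080 and s≡sin(β/2)=0.877225, N=[1·6·24·1]^{1/2}=12.000000
k∈{3} keeps every argument non-negative
  k=3: (−1)^0·12.0000/(6)·0.4801^1·0.8772^3 = +0.648151
d^2_{-1,2}(2.1401) = +0.648151
Phases: e^{-i·(-1)·1.8934}=-0.317037+0.948413i, e^{-i·(2)·0.7714}=+0.027993-0.999608i ⇒ D=+0.608722+0.222615i

Re=0.6087 Im=0.2226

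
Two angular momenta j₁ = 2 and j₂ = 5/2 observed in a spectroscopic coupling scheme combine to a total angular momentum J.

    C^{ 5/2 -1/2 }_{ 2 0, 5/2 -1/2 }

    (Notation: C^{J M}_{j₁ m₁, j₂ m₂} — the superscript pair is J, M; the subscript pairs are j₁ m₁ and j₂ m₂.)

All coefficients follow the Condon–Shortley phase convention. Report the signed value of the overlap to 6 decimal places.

−√(8/35) = -0.478091

√[6·2!2!3!/8! · 2!2!2!3!2!3!] = √(72/35)
  +(−1)^0/∏(0,2,2,2,0,1)! = 1/8  (running 1/8)
  +(−1)^1/∏(1,1,1,1,1,2)! = -1/2  (running -3/8)
  +(−1)^2/∏(2,0,0,0,2,3)! = 1/24  (running -1/3)
⟨..|..⟩ = √(72/35)·(-1/3) = -0.478091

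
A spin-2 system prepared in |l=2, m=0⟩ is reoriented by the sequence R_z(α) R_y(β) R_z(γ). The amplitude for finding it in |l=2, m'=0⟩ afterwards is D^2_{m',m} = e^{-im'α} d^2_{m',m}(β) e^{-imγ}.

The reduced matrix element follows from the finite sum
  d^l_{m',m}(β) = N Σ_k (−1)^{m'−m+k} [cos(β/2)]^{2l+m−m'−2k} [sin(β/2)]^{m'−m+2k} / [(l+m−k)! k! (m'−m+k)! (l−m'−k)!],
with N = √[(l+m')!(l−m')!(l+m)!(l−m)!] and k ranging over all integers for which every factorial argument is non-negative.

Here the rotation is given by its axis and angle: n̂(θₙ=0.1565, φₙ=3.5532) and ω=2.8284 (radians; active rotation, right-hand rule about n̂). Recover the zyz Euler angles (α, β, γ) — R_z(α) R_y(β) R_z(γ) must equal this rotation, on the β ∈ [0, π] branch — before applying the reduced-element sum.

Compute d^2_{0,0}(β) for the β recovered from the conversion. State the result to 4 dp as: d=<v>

d=0.8612

Axis–angle → zyz. n̂ = (sinθₙcosφₙ, sinθₙsinφₙ, cosθₙ) = (-0.142844, -0.062358, +0.987779), ω = 2.8284.
R = I cosω + sinω [n̂]ₓ + (1−cosω) n̂n̂ᵀ gives
  R = [-0.911538, -0.286951, -0.294545; +0.321714, -0.943767, -0.076185; -0.256121, -0.164205, +0.952596]
β = atan2(√(R₁₃²+R₂₃²), R₃₃) = 0.309139; α = atan2(R₂₃, R₁₃) mod 2π = 3.394698; γ = atan2(R₃₂, −R₃₁) mod 2π = 5.713076
d^2_{0,0}(β=0.3091) via the finite sum:
With c≡cos(β/2)=0.988078 and s≡sin(β/2)=0.153955, N=[2·2·2·2]^{1/2}=4.000000
Admissible k: 0..2 (factorial args all ≥0)
  k=0: (−1)^0·4.0000/(4)·0.9881^4·0.1540^0 = +0.953158
  k=1: (−1)^1·4.0000/(1)·0.9881^2·0.1540^2 = -0.092561
  k=2: (−1)^2·4.0000/(4)·0.9881^0·0.1540^4 = +0.000562
d^2_{0,0}(0.3091) = +0.953158 -0.092561 +0.000562 = +0.861158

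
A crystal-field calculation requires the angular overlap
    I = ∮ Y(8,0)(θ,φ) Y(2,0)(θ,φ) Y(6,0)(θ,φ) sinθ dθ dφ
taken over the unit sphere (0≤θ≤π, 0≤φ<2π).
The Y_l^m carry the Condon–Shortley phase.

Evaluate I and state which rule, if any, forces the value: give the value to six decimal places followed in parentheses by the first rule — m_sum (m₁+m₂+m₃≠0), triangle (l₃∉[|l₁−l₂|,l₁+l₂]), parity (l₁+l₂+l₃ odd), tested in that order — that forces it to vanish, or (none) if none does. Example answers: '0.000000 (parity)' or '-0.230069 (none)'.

0.237614 (none)

Rules hold: Σm=0, L=16 even, 6≤6≤10.
N = 17·5·13 = 1105
Δ = 4!·12!·0!/17! = 1/30940
Racah Σ t=2..2: t=2:+1/2073600 = 1/2073600
⇒ 3j(8 2 6; 0 0 0)² = 28/1105, sgn +1
(m-triple is (0,0,0) — same symbol as above.)
4πI² = N·(3j₀)²·(3jₘ)² = 784/1105
I = +1·√(0.709502/4π) = 0.23761396
No selection rule forces the value: the integral is nonzero (none).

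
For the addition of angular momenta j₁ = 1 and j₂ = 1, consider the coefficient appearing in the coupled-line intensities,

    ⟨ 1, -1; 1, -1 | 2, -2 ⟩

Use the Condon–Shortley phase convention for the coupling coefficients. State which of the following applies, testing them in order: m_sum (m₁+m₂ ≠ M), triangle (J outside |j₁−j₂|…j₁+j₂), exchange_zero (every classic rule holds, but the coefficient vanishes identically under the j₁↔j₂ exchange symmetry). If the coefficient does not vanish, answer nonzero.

nonzero

m-sum: m₁+m₂ = -1+(-1) = -2, M = -2  ✓
triangle: |j₁−j₂| = 0 ≤ J = 2 ≤ j₁+j₂ = 2  ✓
exchange: j₁=j₂, m₁=m₂ with (−1)^(j₁+j₂−J) = (−1)^0 = +1 — symmetry imposes no zero
value check: CG = +1 = +1.000000 ≠ 0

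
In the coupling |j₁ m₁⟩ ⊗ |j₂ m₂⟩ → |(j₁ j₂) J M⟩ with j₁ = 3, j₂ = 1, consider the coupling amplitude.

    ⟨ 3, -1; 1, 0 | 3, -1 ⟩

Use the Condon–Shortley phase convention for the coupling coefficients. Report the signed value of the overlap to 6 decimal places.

−√(1/12) = -0.288675

√[7·1!5!1!/8! · 2!4!1!1!2!4!] = √(48)
  +(−1)^0/∏(0,1,4,1,1,0)! = 1/24  (running 1/24)
  +(−1)^1/∏(1,0,3,0,2,1)! = -1/12  (running -1/24)
⟨..|..⟩ = √(48)·(-1/24) = -0.288675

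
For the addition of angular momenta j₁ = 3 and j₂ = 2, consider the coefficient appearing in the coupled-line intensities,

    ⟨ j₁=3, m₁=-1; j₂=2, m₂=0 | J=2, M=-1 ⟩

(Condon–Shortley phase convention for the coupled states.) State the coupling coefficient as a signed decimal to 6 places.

√[5·3!3!1!/8! · 2!4!2!2!1!3!] = √(36/7)
  +(−1)^1/∏(1,2,3,1,0,0)! = -1/12  (running -1/12)
  +(−1)^2/∏(2,1,2,0,1,1)! = 1/4  (running 1/6)
⟨..|..⟩ = √(36/7)·(1/6) = +0.377964

+√(1/7) ≈ +0.377964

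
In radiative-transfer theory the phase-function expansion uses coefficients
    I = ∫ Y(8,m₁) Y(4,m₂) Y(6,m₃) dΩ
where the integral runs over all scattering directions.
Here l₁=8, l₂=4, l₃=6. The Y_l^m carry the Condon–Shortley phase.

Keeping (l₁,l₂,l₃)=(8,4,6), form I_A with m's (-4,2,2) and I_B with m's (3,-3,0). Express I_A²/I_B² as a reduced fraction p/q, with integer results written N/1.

2738/3969

l's match ⇒ only the (l;m) 3-j factors differ between A and B.
A: triangle coeff Δ(8,4,6) = 1/23279256; Σ_t [4,6]: t=4:+1/7741440 t=5:−1/3628800 t=6:+1/24883200 = -37/348364800; (3j)²=1369/176358 [(8 4 6; -4 2 2)], sign=-1
B: triangle coeff Δ(8,4,6) = 1/23279256; Σ_t [0,1]: t=0:+1/10368000 t=1:−1/4147200 = -1/6912000; (3j)²=189/16796 [(8 4 6; 3 -3 0)], sign=-1
I_A²/I_B² = (1369/176358)/(189/16796) = 2738/3969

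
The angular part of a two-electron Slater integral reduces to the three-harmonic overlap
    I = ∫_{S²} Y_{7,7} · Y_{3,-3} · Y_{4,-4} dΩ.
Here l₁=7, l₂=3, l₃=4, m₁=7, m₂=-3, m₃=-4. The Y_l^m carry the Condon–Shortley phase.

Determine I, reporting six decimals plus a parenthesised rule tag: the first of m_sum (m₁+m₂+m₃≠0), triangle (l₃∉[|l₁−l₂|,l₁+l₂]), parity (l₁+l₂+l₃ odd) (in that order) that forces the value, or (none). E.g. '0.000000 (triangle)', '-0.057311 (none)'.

-0.369241 (none)

Rules hold: Σm=0, L=14 even, 4≤4≤10.
N = 15·7·9 = 945
Δ = 6!·8!·0!/15! = 1/45045
Racah Σ t=3..3: t=3:−1/20736 = -1/20736
⇒ 3j(7 3 4; 0 0 0)² = 35/1287, sgn -1
Racah Σ t=0..0: t=0:+1/29030400 = 1/29030400
⇒ 3j(7 3 4; 7 -3 -4)² = 1/15, sgn +1
4πI² = N·(3j₀)²·(3jₘ)² = 245/143
I = -1·√(1.71329/4π) = -0.36924115
No selection rule forces the value: the integral is nonzero (none).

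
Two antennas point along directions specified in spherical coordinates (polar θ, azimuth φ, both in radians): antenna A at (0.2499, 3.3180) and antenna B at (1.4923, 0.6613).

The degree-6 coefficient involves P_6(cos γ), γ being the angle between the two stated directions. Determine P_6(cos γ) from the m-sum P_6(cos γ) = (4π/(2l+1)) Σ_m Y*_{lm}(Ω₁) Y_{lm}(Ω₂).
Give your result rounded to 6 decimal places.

-0.187822

Term-by-term m-sum for l=6 (normalisation 4π/13 = 0.966644):
  [-6]  conj(Y_{6,-6})(Ω₁) = +0.000054+0.000096i ; Y_{6,-6}(Ω₂) = -0.321369+0.348731i ; Δ = -0.000051-0.000012i
  [-5]  conj(Y_{6,-5})(Ω₁) = -0.000953-0.001158i ; Y_{6,-5}(Ω₂) = -0.127464+0.021212i ; Δ = +0.000146+0.000127i
  [-4]  conj(Y_{6,-4})(Ω₁) = +0.009475+0.008073i ; Y_{6,-4}(Ω₂) = +0.288914+0.156484i ; Δ = +0.001474+0.003815i
  [-3]  conj(Y_{6,-3})(Ω₁) = -0.060381-0.035315i ; Y_{6,-3}(Ω₂) = +0.059577+0.135920i ; Δ = +0.001203-0.010311i
  [-2]  conj(Y_{6,-2})(Ω₁) = +0.246515+0.090772i ; Y_{6,-2}(Ω₂) = +0.070815-0.279436i ; Δ = +0.042822-0.062457i
  [-1]  conj(Y_{6,-1})(Ω₁) = -0.575511-0.102591i ; Y_{6,-1}(Ω₂) = +0.122427-0.095271i ; Δ = -0.080232+0.042270i
  [+0]  conj(Y_{6,0})(Ω₁) = +0.450458-0.000000i ; Y_{6,0}(Ω₂) = -0.277556+0.000000i ; Δ = -0.125027+0.000000i
  [+1]  conj(Y_{6,1})(Ω₁) = +0.575511-0.102591i ; Y_{6,1}(Ω₂) = -0.122427-0.095271i ; Δ = -0.080232-0.042270i
  [+2]  conj(Y_{6,2})(Ω₁) = +0.246515-0.090772i ; Y_{6,2}(Ω₂) = +0.070815+0.279436i ; Δ = +0.042822+0.062457i
  [+3]  conj(Y_{6,3})(Ω₁) = +0.060381-0.035315i ; Y_{6,3}(Ω₂) = -0.059577+0.135920i ; Δ = +0.001203+0.010311i
  [+4]  conj(Y_{6,4})(Ω₁) = +0.009475-0.008073i ; Y_{6,4}(Ω₂) = +0.288914-0.156484i ; Δ = +0.001474-0.003815i
  [+5]  conj(Y_{6,5})(Ω₁) = +0.000953-0.001158i ; Y_{6,5}(Ω₂) = +0.127464+0.021212i ; Δ = +0.000146-0.000127i
  [+6]  conj(Y_{6,6})(Ω₁) = +0.000054-0.000096i ; Y_{6,6}(Ω₂) = -0.321369-0.348731i ; Δ = -0.000051+0.000012i
Total Σ_m = -0.194303-0.000000i. Multiply by 0.966644: -0.187822-0.000000i. P_6(cos γ) = -0.187822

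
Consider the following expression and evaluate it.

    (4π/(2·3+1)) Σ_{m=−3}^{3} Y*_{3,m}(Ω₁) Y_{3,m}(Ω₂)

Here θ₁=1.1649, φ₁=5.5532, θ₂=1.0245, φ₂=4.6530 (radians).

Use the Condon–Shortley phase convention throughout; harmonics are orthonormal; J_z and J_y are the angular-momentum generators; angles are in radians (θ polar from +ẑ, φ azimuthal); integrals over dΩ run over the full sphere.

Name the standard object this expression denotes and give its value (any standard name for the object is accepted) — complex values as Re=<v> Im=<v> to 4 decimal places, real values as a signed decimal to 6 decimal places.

This sum is the spherical-harmonic addition theorem: it equals the Legendre polynomial P_l(cos γ) of the angle γ between the two directions.
Expand P_3 via completeness: Σ_{m} conj(Y_{3,m}) at Ω₁ times Y_{3,m} at Ω₂ —
  [-3]  conj(Y_{3,-3})(Ω₁) = -0.187780-0.263499i ; Y_{3,-3}(Ω₂) = +0.046128-0.256157i ; Δ = -0.076159+0.035947i
  [-2]  conj(Y_{3,-2})(Ω₁) = +0.037672-0.338524i ; Y_{3,-2}(Ω₂) = -0.384910-0.045935i ; Δ = -0.030050+0.128571i
  [-1]  conj(Y_{3,-1})(Ω₁) = -0.048787+0.043659i ; Y_{3,-1}(Ω₂) = -0.005729+0.096352i ; Δ = -0.003927-0.004951i
  [+0]  conj(Y_{3,0})(Ω₁) = -0.327181-0.000000i ; Y_{3,0}(Ω₂) = -0.319983+0.000000i ; Δ = +0.104692+0.000000i
  [+1]  conj(Y_{3,1})(Ω₁) = +0.048787+0.043659i ; Y_{3,1}(Ω₂) = +0.005729+0.096352i ; Δ = -0.003927+0.004951i
  [+2]  conj(Y_{3,2})(Ω₁) = +0.037672+0.338524i ; Y_{3,2}(Ω₂) = -0.384910+0.045935i ; Δ = -0.030050-0.128571i
  [+3]  conj(Y_{3,3})(Ω₁) = +0.187780-0.263499i ; Y_{3,3}(Ω₂) = -0.046128-0.256157i ; Δ = -0.076159-0.035947i
Accumulated sum -0.115581+0.000000i; after 4π/(2l+1) scaling, -0.207490+0.000000i ⇒ P_3 = -0.207490

Legendre polynomial (addition theorem), -0.207490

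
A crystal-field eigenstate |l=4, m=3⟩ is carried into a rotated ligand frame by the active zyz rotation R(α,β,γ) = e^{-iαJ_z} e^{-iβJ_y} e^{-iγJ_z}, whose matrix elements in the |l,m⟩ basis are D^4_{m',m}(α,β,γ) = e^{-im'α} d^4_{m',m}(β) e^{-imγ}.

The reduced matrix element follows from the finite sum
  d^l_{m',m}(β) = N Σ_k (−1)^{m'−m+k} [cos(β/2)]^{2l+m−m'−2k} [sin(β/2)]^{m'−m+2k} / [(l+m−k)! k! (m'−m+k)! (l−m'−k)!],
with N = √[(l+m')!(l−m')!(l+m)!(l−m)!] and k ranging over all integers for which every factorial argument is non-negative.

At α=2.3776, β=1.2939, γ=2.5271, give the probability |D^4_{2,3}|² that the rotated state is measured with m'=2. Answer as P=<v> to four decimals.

P=0.1093

First d^4_{2,3}(β=1.2939), then the phase factors e^{-i(2)α} and e^{-i(3)γ}:
With c≡cos(β/2)=0.797926 and s≡sin(β/2)=0.602756, N=[720·2·5040·1]^{1/2}=2693.993318
Admissible k: 1..2 (factorial args all ≥0)
  k=1: (−1)^0·2693.9933/(720)·0.7979^7·0.6028^1 = +0.464455
  k=2: (−1)^1·2693.9933/(240)·0.7979^5·0.6028^3 = -0.795100
d^4_{2,3}(1.2939) = +0.464455 -0.795100 = -0.330645
|D^4_{2,3}|² = |d^4_{2,3}(β)|² = (-0.330645)² = 0.109326 (the z-rotation phases have unit modulus)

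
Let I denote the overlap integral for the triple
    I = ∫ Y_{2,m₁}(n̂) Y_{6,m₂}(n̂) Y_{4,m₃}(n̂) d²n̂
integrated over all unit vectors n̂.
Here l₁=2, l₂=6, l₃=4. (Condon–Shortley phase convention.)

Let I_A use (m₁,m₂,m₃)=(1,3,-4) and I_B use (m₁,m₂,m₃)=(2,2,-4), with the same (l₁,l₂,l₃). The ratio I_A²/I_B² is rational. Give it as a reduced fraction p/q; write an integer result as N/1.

9/1

Shared (l₁,l₂,l₃)=(2,6,4): N and (l;000)² cancel in I_A²/I_B².
A: Δ = 4!·0!·8!/13! = 1/6435; Racah Σ t=1..1: t=1:−1/241920 = -1/241920; ⇒ 3j(2 6 4; 1 3 -4)² = 1/715, sgn -1
B: Δ = 4!·0!·8!/13! = 1/6435; Racah Σ t=0..0: t=0:+1/967680 = 1/967680; ⇒ 3j(2 6 4; 2 2 -4)² = 1/6435, sgn +1
I_A²/I_B² = (1/715)/(1/6435) = 9/1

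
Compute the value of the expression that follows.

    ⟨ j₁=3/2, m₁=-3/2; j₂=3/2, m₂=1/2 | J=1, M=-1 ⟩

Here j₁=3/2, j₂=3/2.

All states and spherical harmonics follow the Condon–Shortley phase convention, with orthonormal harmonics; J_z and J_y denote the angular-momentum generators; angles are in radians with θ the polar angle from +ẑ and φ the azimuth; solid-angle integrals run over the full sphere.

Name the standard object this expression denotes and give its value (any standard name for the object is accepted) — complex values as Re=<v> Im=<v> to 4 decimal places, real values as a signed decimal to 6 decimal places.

Clebsch–Gordan coefficient, +√(3/10) ≈ +0.547723

This is a Clebsch–Gordan (vector-coupling) coefficient.
triangle: 2!*1!*1!/5! = 2/120
(j±m)!: 0!*3!*2!*1!*0!*2! = 24
prefactor² = (2J+1)*Δ*N² = 6/5
  k=2: +1/(2!*0!*1!*0!*0!*1!) = 1/2
Σ = 1/2  ⇒  CG² = 6/5*(1/2)² = 3/10
CG = +√(3/10) = +0.547723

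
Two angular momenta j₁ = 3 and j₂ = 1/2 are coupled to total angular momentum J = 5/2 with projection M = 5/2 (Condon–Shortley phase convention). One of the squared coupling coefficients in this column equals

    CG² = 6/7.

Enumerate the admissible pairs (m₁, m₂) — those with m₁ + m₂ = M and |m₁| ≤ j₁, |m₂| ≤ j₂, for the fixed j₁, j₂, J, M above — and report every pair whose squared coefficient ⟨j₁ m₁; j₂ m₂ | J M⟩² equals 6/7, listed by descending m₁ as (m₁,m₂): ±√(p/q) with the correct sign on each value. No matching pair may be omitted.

Admissible pairs with m₁+m₂ = M = 5/2: (2,1/2), (3,-1/2)
  (m₁,m₂)=(3,-1/2): CG² = 6/7, CG = +√(6/7)   ← matches the target
  (m₁,m₂)=(2,1/2): CG² = 1/7, CG = −√(1/7)
Pairs with CG² = 6/7: (3,-1/2): +√(6/7)

(3,-1/2): +√(6/7)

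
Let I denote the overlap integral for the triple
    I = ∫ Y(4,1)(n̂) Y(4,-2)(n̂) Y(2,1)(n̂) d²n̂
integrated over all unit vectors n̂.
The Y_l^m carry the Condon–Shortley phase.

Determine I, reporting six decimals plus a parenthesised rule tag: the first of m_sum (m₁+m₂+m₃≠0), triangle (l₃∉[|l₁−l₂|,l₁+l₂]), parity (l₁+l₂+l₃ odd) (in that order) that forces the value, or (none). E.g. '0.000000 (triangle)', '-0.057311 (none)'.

m-sum 0 ✓  L=10 even ✓  0≤2≤8 ✓
Π(2lᵢ+1) = 9×9×5 = 405
triangle coeff Δ(4,4,2) = 1/13860
Σ_t [2,4]: t=2:+1/192 t=3:−1/36 t=4:+1/192 = -5/288
(3j)²=20/693 [(4 4 2; 0 0 0)], sign=-1
Σ_t [1,2]: t=1:−1/240 t=2:+1/96 = 1/160
(3j)²=27/1540 [(4 4 2; 1 -2 1)], sign=-1
⇒ 4πI² = 1215/5929
I = (+1)√(1215/5929/(4π)) = 0.12770047
No selection rule forces the value: the integral is nonzero (none).

0.127700 (none)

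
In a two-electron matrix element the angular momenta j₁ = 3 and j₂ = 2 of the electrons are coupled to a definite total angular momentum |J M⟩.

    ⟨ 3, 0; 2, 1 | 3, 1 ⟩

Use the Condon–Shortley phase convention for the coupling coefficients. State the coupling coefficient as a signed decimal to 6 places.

√[7·2!4!2!/9! · 3!3!3!1!4!2!] = √(96/5)
  +(−1)^1/∏(1,1,2,2,2,0)! = -1/8  (running -1/8)
  +(−1)^2/∏(2,0,1,1,3,1)! = 1/12  (running -1/24)
⟨..|..⟩ = √(96/5)·(-1/24) = -0.182574

-0.182574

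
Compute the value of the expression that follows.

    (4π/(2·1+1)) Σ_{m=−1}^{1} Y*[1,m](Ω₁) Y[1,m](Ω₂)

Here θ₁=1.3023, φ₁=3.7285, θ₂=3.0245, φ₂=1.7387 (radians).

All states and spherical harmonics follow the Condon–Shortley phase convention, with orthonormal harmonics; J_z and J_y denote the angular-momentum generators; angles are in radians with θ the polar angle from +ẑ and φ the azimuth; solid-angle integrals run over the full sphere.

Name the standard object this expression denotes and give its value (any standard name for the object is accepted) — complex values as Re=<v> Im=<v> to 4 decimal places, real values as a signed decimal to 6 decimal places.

Legendre polynomial (addition theorem), -0.309293

This sum is the spherical-harmonic addition theorem: it equals the Legendre polynomial P_l(cos γ) of the angle γ between the two directions.
Addition theorem: P_1(cos γ) = (4π/3) Σ_m Y*_{lm}(Ω₁) Y_{lm}(Ω₂), m = −1…1:
  m=-1: (-0.27737 - 0.18448j) × (-0.00675 - 0.03979j) = -0.00547 + 0.01228j  (running Σ = -0.00547 + 0.01228j)
  m=0: (0.12962 + 0.00000j) × (-0.48526 + 0.00000j) = -0.06290 + 0.00000j  (running Σ = -0.06837 + 0.01228j)
  m=1: (0.27737 - 0.18448j) × (0.00675 - 0.03979j) = -0.00547 - 0.01228j  (running Σ = -0.07384 + 0.00000j)
Total Σ_m = -0.07384 + 0.00000j. Multiply by 4.188790: -0.30929 + 0.00000j. P_1(cos γ) = -0.309293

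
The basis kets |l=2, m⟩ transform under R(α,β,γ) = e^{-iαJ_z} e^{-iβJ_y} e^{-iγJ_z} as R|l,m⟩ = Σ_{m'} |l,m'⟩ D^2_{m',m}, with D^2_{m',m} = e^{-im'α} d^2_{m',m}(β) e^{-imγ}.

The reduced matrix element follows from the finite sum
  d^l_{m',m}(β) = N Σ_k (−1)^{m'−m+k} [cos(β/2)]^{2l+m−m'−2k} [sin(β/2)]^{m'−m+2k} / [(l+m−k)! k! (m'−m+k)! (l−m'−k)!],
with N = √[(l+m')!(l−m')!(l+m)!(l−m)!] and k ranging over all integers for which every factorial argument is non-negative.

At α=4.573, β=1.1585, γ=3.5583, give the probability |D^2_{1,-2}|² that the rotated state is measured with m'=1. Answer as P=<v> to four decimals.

First d^2_{1,-2}(β=1.1585), then the phase factors e^{-i(1)α} and e^{-i(-2)γ}:
With c≡cos(β/2)=0.836873 and s≡sin(β/2)=0.547396, N=[6·1·1·24]^{1/2}=12.000000
k: max(0,(-2)−(1))=0 … min(2+(-2),2−(1))=0
  k=0: (−1)^3·12.0000/(6)·0.8369^1·0.5474^3 = -0.274534
d^2_{1,-2}(1.1585) = -0.274534
|D^2_{1,-2}|² = |d^2_{1,-2}(β)|² = (-0.274534)² = 0.075369 (the z-rotation phases have unit modulus)

P=0.0754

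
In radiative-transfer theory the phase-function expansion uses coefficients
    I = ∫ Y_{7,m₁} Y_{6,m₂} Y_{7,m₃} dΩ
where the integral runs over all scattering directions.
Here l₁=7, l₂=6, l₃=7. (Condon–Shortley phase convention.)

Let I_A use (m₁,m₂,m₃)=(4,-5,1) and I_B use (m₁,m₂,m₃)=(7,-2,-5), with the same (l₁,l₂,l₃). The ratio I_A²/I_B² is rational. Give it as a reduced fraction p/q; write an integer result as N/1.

28/65

l's match ⇒ only the (l;m) 3-j factors differ between A and B.
A: triangle coeff Δ(7,6,7) = 1/2444321880; Σ_t [0,1]: t=0:+1/62208000 t=1:−1/124416000 = 1/124416000; (3j)²=154/20995 [(7 6 7; 4 -5 1)], sign=+1
B: triangle coeff Δ(7,6,7) = 1/2444321880; Σ_t [0,0]: t=0:+1/1393459200 = 1/1393459200; (3j)²=11/646 [(7 6 7; 7 -2 -5)], sign=+1
I_A²/I_B² = (154/20995)/(11/646) = 28/65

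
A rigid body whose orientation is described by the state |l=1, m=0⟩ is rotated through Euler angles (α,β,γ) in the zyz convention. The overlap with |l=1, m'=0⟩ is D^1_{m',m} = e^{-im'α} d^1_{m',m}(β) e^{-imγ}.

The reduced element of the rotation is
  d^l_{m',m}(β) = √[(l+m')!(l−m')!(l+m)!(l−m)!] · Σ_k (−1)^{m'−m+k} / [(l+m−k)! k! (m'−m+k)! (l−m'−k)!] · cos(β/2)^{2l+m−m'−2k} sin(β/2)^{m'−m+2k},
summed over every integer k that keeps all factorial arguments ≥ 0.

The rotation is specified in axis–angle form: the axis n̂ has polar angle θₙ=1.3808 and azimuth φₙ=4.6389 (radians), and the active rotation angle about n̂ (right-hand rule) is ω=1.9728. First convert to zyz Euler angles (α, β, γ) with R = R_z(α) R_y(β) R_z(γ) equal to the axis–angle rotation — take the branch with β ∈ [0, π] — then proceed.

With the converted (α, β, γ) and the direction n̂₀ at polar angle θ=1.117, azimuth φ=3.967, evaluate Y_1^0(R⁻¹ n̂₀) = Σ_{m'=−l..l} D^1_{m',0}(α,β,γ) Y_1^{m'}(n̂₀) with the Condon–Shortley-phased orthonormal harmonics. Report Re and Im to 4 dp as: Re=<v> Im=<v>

Axis–angle → zyz. n̂ = (sinθₙcosφₙ, sinθₙsinφₙ, cosθₙ) = (-0.072102, -0.979354, +0.188855), ω = 1.9728.
R = I cosω + sinω [n̂]ₓ + (1−cosω) n̂n̂ᵀ gives
  R = [-0.384030, -0.075558, -0.920224; +0.272041, +0.943146, -0.190969; +0.882335, -0.323676, -0.341642]
β = atan2(√(R₁₃²+R₂₃²), R₃₃) = 1.919460; α = atan2(R₂₃, R₁₃) mod 2π = 3.346213; γ = atan2(R₃₂, −R₃₁) mod 2π = 3.493191
Need the full column D^1_{m',0} for m'=−1..1 at α=3.3462, β=1.9195, γ=3.4932.
cos(β/2)=0.573741, sin(β/2)=0.819037
d^1_{-1,0}: single k=1 term ⇒ +0.664560;  D = -0.650696-0.135036i
d^1_{0,0}: k∈[0..1] ⇒ +0.329179 -0.670821 = -0.341642;  D = -0.341642+0.000000i
d^1_{1,0}: single k=0 term ⇒ -0.664560;  D = +0.650696-0.135036i
Y_1^{m'}(θ=1.117,φ=3.967) and Σ D·Y over m':
  (-0.6507-0.1350i)·(-0.2106+0.2282i)  (-0.3416+0.0000i)·(+0.2142+0.0000i)  (+0.6507-0.1350i)·(+0.2106+0.2282i)
Y_1^0(R⁻¹ n̂) = +0.262543+0.000000i

Re=0.2625 Im=0.0000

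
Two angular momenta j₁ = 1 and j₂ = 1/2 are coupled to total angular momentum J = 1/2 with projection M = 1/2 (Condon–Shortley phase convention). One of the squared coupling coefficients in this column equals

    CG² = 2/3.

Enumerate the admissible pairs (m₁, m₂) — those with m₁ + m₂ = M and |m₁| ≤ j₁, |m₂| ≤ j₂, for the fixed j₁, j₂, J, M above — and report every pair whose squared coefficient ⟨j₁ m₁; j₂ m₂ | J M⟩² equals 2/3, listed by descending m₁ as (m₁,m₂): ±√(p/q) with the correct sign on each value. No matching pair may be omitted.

(1,-1/2): +√(2/3)

Admissible pairs with m₁+m₂ = M = 1/2: (0,1/2), (1,-1/2)
  (m₁,m₂)=(1,-1/2): CG² = 2/3, CG = +√(2/3)   ← matches the target
  (m₁,m₂)=(0,1/2): CG² = 1/3, CG = −√(1/3)
Pairs with CG² = 2/3: (1,-1/2): +√(2/3)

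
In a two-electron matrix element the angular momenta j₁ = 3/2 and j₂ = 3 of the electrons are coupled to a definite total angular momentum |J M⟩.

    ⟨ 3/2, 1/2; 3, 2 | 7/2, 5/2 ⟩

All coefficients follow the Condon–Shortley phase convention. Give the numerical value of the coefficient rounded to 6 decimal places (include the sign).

-0.377964  (= −√(1/7))

j₁+j₂−J=1  J+j₁−j₂=2  J−j₁+j₂=5  j₁+j₂+J+1=9
(j₁±m₁, j₂±m₂, J±M) = (2,1,5,1,6,1)
P² = 6400/7
sum k=0..1:
  [0] +1/120 = 1/120
  [1] −1/48 = -1/48
S = -1/80
C² = P²·S² = 1/7 ; C = -0.377964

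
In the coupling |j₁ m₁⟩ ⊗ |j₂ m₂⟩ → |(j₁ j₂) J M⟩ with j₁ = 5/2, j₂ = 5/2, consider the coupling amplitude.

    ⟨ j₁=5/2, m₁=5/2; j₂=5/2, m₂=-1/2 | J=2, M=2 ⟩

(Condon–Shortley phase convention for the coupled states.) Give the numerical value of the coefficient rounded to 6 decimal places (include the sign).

triangle: 3!×2!×2!/8! = 24/40320
(j±m)!: 5!×0!×2!×3!×4!×0! = 34560
prefactor² = (2J+1)×Δ×N² = 720/7
  k=0: +1/(0!×3!×0!×2!×2!×0!) = 1/24
Σ = 1/24  ⇒  CG² = 720/7×(1/24)² = 5/28
CG = +√(5/28) = +0.422577

+√(5/28) = +0.422577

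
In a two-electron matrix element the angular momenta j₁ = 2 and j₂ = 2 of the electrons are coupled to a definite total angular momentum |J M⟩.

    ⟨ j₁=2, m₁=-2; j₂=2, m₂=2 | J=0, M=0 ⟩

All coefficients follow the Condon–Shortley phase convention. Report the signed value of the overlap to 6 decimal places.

+0.447214

√[1·4!0!0!/5! · 0!4!4!0!0!0!] = √(576/5)
  +(−1)^4/∏(4,0,0,0,0,0)! = 1/24  (running 1/24)
⟨..|..⟩ = √(576/5)·(1/24) = +0.447214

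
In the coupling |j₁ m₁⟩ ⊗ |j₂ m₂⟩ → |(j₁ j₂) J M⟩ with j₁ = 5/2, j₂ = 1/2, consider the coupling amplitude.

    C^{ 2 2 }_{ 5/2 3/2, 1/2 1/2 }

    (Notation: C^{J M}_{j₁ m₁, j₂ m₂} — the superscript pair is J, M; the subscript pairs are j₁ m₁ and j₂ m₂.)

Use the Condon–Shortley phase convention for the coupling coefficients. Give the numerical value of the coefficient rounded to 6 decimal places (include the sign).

triangle: 1!*4!*0!/6! = 24/720
(j±m)!: 4!*1!*1!*0!*4!*0! = 576
prefactor² = (2J+1)*Δ*N² = 96
  k=1: −1/(1!*0!*0!*0!*4!*0!) = -1/24
Σ = -1/24  ⇒  CG² = 96*(-1/24)² = 1/6
CG = −√(1/6) = -0.408248

−√(1/6) ≈ -0.408248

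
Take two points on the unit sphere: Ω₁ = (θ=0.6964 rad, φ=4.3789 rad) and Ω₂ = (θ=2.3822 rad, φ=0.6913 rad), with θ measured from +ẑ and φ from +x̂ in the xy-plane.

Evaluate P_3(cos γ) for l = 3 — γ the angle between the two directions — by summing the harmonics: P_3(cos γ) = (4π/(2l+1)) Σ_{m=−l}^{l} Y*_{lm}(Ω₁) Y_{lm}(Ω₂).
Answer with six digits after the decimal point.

-0.634969

Addition theorem: P_3(cos γ) = (4π/7) Σ_m Y*_{lm}(Ω₁) Y_{lm}(Ω₂), m = −3…3:
  m=-3: Y*=0.09269 + 0.05946j  Y=-0.06565 - 0.11929j  product 0.00101 - 0.01496j
  m=-2: Y*=-0.25347 + 0.19957j  Y=-0.06573 + 0.34513j  product -0.05222 - 0.10060j
  m=-1: Y*=-0.13183 - 0.38054j  Y=0.27941 - 0.23122j  product -0.12482 - 0.07584j
  m=+0: Y*=-0.01642 + 0.00000j  Y=0.10015 + 0.00000j  product -0.00164 + 0.00000j
  m=+1: Y*=0.13183 - 0.38054j  Y=-0.27941 - 0.23122j  product -0.12482 + 0.07584j
  m=+2: Y*=-0.25347 - 0.19957j  Y=-0.06573 - 0.34513j  product -0.05222 + 0.10060j
  m=+3: Y*=-0.09269 + 0.05946j  Y=0.06565 - 0.11929j  product 0.00101 + 0.01496j
Accumulated sum -0.35370 - 0.00000j; after 4π/(2l+1) scaling, -0.63497 - 0.00000j ⇒ P_3 = -0.634969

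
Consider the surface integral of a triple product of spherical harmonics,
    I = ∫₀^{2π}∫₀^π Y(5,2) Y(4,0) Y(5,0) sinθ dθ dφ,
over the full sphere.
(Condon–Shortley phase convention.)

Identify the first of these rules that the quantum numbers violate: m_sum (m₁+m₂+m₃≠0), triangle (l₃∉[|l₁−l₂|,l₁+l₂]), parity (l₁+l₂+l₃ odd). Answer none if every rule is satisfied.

Σmᵢ = 2  ✗
l₃∈[|l₁−l₂|,l₁+l₂]=[1,9], have l₃=5
Σlᵢ = 14 ⇒ even

m_sum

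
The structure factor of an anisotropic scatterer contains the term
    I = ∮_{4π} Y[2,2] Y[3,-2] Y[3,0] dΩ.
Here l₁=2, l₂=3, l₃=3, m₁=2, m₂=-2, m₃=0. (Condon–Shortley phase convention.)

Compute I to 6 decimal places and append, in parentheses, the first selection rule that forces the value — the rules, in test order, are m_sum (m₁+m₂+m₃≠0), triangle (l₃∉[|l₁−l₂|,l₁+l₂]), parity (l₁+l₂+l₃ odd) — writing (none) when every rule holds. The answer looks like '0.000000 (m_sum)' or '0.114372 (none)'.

-0.188063 (none)

m-sum 0 ✓  L=8 even ✓  1≤3≤5 ✓
Π(2lᵢ+1) = 5×7×7 = 245
triangle coeff Δ(2,3,3) = 1/3780
Σ_t [0,2]: t=0:+1/24 t=1:−1/4 t=2:+1/24 = -1/6
(3j)²=4/105 [(2 3 3; 0 0 0)], sign=+1
Σ_t [0,0]: t=0:+1/24 = 1/24
(3j)²=1/21 [(2 3 3; 2 -2 0)], sign=-1
⇒ 4πI² = 4/9
I = (-1)√(4/9/(4π)) = -0.18806319
No selection rule forces the value: the integral is nonzero (none).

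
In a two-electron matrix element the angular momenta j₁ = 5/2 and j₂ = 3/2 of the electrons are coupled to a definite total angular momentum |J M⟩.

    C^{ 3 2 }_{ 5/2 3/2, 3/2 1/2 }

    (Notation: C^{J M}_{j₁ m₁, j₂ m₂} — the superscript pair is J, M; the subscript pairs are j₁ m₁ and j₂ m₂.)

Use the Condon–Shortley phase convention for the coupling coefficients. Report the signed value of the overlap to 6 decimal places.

+0.288675  (= +√(1/12))

j₁+j₂−J=1  J+j₁−j₂=4  J−j₁+j₂=2  j₁+j₂+J+1=8
(j₁±m₁, j₂±m₂, J±M) = (4,1,2,1,5,1)
P² = 48
sum k=0..1:
  [0] +1/12 = 1/12
  [1] −1/24 = -1/24
S = 1/24
C² = P²·S² = 1/12 ; C = +0.288675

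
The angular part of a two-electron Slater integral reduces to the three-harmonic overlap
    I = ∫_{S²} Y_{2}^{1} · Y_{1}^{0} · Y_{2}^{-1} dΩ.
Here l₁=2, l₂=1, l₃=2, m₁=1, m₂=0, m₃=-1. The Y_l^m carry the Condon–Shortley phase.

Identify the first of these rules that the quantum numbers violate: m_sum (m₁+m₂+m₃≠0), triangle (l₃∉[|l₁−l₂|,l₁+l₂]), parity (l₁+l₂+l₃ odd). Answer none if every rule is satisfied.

Σmᵢ = 0  ✓
l₃∈[|l₁−l₂|,l₁+l₂]=[1,3], have l₃=2  ✓
Σlᵢ = 5 ⇒ odd  ✗

parity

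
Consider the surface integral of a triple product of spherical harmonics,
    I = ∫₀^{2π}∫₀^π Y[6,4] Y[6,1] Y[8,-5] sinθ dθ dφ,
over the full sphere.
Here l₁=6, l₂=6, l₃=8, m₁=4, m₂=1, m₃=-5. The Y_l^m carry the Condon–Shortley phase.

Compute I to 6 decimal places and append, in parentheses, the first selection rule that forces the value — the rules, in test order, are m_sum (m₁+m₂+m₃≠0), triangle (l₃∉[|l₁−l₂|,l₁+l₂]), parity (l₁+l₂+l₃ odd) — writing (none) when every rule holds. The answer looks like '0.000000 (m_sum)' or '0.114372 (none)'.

m-sum 0 ✓  L=20 even ✓  0≤8≤12 ✓
Π(2lᵢ+1) = 13×13×17 = 2873
triangle coeff Δ(6,6,8) = 1/1309458150
Σ_t [0,4]: t=0:+1/49766400 t=1:−1/3110400 t=2:+1/1327104 t=3:−1/3110400 t=4:+1/49766400 = 1/6635520
(3j)²=350/46189 [(6 6 8; 0 0 0)], sign=+1
Σ_t [0,2]: t=0:+1/174182400 t=1:−1/43545600 t=2:+1/116121600 = -1/116121600
(3j)²=3/323 [(6 6 8; 4 1 -5)], sign=+1
⇒ 4πI² = 13650/67507
I = (+1)√(13650/67507/(4π)) = 0.12684898
No selection rule forces the value: the integral is nonzero (none).

0.126849 (none)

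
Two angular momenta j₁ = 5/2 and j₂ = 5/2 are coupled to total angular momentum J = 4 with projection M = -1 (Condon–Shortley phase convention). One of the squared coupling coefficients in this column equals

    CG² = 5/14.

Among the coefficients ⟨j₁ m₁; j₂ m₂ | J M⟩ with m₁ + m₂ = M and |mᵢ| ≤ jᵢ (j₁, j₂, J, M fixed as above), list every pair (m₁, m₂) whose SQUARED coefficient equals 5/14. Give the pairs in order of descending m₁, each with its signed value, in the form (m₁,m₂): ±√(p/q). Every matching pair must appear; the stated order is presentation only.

(1/2,-3/2): +√(5/14); (-3/2,1/2): −√(5/14)

Admissible pairs with m₁+m₂ = M = -1: (-5/2,3/2), (-3/2,1/2), (-1/2,-1/2), (1/2,-3/2), (3/2,-5/2)
  (m₁,m₂)=(3/2,-5/2): CG² = 1/7, CG = +√(1/7)
  (m₁,m₂)=(1/2,-3/2): CG² = 5/14, CG = +√(5/14)   ← matches the target
  (m₁,m₂)=(-1/2,-1/2): CG² = 0/1, CG = 0
  (m₁,m₂)=(-3/2,1/2): CG² = 5/14, CG = −√(5/14)   ← matches the target
  (m₁,m₂)=(-5/2,3/2): CG² = 1/7, CG = −√(1/7)
Pairs with CG² = 5/14: (1/2,-3/2): +√(5/14); (-3/2,1/2): −√(5/14)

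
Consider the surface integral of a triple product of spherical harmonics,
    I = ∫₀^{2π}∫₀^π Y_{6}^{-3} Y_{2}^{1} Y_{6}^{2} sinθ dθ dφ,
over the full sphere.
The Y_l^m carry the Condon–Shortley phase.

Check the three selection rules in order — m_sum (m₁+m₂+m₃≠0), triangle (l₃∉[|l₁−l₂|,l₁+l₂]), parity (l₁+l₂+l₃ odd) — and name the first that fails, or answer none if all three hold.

m₁+m₂+m₃ = -3 + 1 + 2 = 0  ✓
triangle: |6−2|=4 ≤ l₃=6 ≤ 6+2=8  ✓
parity: l₁+l₂+l₃ = 14 is even  ✓

none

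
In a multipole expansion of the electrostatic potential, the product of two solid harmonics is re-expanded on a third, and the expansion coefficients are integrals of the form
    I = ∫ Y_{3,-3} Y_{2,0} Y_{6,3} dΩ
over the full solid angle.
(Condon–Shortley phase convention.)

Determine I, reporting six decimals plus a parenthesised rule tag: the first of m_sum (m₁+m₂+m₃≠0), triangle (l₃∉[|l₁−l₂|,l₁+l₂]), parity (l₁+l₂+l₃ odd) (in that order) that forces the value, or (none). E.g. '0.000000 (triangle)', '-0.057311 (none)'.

|3−2|≤6≤3+2 violated ⇒ I = 0

0.000000 (triangle)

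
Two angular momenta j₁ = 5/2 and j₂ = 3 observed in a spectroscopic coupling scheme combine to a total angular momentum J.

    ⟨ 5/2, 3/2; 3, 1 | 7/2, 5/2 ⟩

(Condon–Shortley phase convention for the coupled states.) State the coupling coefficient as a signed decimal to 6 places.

j₁+j₂−J=2  J+j₁−j₂=3  J−j₁+j₂=4  j₁+j₂+J+1=10
(j₁±m₁, j₂±m₂, J±M) = (4,1,4,2,6,1)
P² = 18432/35
sum k=0..1:
  [0] +1/96 = 1/96
  [1] −1/36 = -1/36
S = -5/288
C² = P²·S² = 10/63 ; C = -0.398410

-0.398410  (= −√(10/63))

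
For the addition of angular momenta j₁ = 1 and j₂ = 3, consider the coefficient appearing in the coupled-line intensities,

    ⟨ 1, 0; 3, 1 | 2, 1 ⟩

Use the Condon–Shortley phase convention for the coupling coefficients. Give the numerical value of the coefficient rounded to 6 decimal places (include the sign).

−√(8/21) = -0.617213

√[5·2!0!4!/7! · 1!1!4!2!3!1!] = √(96/7)
  +(−1)^1/∏(1,1,0,3,0,1)! = -1/6  (running -1/6)
⟨..|..⟩ = √(96/7)·(-1/6) = -0.617213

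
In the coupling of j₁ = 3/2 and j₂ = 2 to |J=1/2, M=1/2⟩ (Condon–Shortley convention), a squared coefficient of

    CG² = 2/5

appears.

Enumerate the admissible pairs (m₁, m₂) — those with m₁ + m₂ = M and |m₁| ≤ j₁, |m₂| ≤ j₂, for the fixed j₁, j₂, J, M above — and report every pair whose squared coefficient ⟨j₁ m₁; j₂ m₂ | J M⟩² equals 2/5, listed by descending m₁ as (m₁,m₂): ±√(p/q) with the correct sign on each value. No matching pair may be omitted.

Admissible pairs with m₁+m₂ = M = 1/2: (-3/2,2), (-1/2,1), (1/2,0), (3/2,-1)
  (m₁,m₂)=(3/2,-1): CG² = 1/10, CG = +√(1/10)
  (m₁,m₂)=(1/2,0): CG² = 1/5, CG = −√(1/5)
  (m₁,m₂)=(-1/2,1): CG² = 3/10, CG = +√(3/10)
  (m₁,m₂)=(-3/2,2): CG² = 2/5, CG = −√(2/5)   ← matches the target
Pairs with CG² = 2/5: (-3/2,2): −√(2/5)

(-3/2,2): −√(2/5)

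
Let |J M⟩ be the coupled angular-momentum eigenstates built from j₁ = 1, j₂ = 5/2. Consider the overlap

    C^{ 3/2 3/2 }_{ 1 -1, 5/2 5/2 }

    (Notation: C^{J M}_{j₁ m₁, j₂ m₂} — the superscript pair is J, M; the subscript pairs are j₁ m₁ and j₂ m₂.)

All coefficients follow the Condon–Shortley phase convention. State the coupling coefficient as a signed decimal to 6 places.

j₁+j₂−J=2  J+j₁−j₂=0  J−j₁+j₂=3  j₁+j₂+J+1=6
(j₁±m₁, j₂±m₂, J±M) = (0,2,5,0,3,0)
P² = 96
sum k=2..2:
  [2] +1/12 = 1/12
S = 1/12
C² = P²·S² = 2/3 ; C = +0.816497

+0.816497  (= +√(2/3))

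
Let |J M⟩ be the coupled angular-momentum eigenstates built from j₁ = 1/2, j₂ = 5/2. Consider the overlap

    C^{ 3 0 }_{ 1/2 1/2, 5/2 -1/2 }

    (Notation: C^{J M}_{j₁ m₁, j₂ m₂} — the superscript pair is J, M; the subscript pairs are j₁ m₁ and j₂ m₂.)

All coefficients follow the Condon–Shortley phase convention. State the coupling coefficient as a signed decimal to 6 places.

√[7·0!1!5!/7! · 1!0!2!3!3!3!] = √(72)
  +(−1)^0/∏(0,0,0,2,1,3)! = 1/12  (running 1/12)
⟨..|..⟩ = √(72)·(1/12) = +0.707107

+0.707107  (= +√(1/2))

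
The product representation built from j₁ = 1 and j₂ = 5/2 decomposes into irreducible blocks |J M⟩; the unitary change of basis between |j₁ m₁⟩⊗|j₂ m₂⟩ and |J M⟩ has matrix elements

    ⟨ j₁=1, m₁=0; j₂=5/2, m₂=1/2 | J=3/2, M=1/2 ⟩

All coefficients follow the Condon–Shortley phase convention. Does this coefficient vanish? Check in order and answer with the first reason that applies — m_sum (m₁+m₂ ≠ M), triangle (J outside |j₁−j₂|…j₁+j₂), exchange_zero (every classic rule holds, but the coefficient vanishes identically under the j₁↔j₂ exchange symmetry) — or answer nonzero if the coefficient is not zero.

m-sum: m₁+m₂ = 0+1/2 = 1/2, M = 1/2  ✓
triangle: |j₁−j₂| = 3/2 ≤ J = 3/2 ≤ j₁+j₂ = 7/2  ✓
exchange: j₁≠j₂ or m₁≠m₂ — the exchange symmetry imposes no constraint here
value check: CG = −√(2/5) = -0.632456 ≠ 0

nonzero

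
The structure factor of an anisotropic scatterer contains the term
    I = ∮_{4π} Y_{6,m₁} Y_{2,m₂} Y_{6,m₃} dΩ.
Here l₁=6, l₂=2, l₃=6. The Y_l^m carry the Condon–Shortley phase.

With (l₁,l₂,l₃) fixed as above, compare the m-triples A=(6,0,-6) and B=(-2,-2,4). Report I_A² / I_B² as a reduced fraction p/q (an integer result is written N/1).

Shared (l₁,l₂,l₃)=(6,2,6): N and (l;000)² cancel in I_A²/I_B².
A: Δ = 2!·10!·2!/15! = 1/90090; Racah Σ t=0..0: t=0:+1/14515200 = 1/14515200; ⇒ 3j(6 2 6; 6 0 -6)² = 22/455, sgn +1
B: Δ = 2!·10!·2!/15! = 1/90090; Racah Σ t=0..0: t=0:+1/322560 = 1/322560; ⇒ 3j(6 2 6; -2 -2 4)² = 18/1001, sgn +1
I_A²/I_B² = (22/455)/(18/1001) = 121/45

121/45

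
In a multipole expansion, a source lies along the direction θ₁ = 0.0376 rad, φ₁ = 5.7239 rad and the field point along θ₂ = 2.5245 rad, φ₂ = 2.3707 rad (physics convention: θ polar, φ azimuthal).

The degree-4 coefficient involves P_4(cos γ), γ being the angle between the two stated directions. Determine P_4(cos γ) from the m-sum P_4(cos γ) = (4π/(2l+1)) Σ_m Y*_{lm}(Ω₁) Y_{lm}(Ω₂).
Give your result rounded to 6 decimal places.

-0.107856

Addition theorem: P_4(cos γ) = (4π/9) Σ_m Y*_{lm}(Ω₁) Y_{lm}(Ω₂), m = −4…4:
  [-4]  conj(Y_{4,-4})(Ω₁) = -0.00000 - 0.00000j ; Y_{4,-4}(Ω₂) = -0.04954 + 0.00288j ; Δ = 0.00000 + 0.00000j
  [-3]  conj(Y_{4,-3})(Ω₁) = -0.00001 - 0.00007j ; Y_{4,-3}(Ω₂) = -0.13365 + 0.14582j ; Δ = 0.00001 + 0.00001j
  [-2]  conj(Y_{4,-2})(Ω₁) = 0.00124 - 0.00255j ; Y_{4,-2}(Ω₂) = 0.01188 + 0.40936j ; Δ = 0.00106 + 0.00048j
  [-1]  conj(Y_{4,-1})(Ω₁) = 0.06011 - 0.03762j ; Y_{4,-1}(Ω₂) = 0.26521 + 0.25762j ; Δ = 0.02563 + 0.00551j
  [+0]  conj(Y_{4,0})(Ω₁) = 0.84031 + 0.00000j ; Y_{4,0}(Ω₂) = -0.15548 + 0.00000j ; Δ = -0.13065 + 0.00000j
  [+1]  conj(Y_{4,1})(Ω₁) = -0.06011 - 0.03762j ; Y_{4,1}(Ω₂) = -0.26521 + 0.25762j ; Δ = 0.02563 - 0.00551j
  [+2]  conj(Y_{4,2})(Ω₁) = 0.00124 + 0.00255j ; Y_{4,2}(Ω₂) = 0.01188 - 0.40936j ; Δ = 0.00106 - 0.00048j
  [+3]  conj(Y_{4,3})(Ω₁) = 0.00001 - 0.00007j ; Y_{4,3}(Ω₂) = 0.13365 + 0.14582j ; Δ = 0.00001 - 0.00001j
  [+4]  conj(Y_{4,4})(Ω₁) = -0.00000 + 0.00000j ; Y_{4,4}(Ω₂) = -0.04954 - 0.00288j ; Δ = 0.00000 - 0.00000j
Total Σ_m = -0.07725 + 0.00000j. Multiply by 1.396263: -0.10786 + 0.00000j. P_4(cos γ) = -0.107856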